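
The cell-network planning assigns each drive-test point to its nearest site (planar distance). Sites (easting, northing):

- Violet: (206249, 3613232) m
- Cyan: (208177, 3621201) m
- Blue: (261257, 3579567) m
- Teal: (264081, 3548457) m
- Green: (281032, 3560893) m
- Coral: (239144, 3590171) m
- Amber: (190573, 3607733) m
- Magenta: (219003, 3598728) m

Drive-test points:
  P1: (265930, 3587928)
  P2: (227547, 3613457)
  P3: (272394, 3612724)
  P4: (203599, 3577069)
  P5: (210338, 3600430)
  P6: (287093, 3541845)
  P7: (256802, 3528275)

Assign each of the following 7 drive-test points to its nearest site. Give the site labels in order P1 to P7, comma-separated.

Blue, Magenta, Blue, Magenta, Magenta, Green, Teal

P1 → Blue (d²=91743250.00)
P2 → Magenta (d²=289943377.00)
P3 → Blue (d²=1223419418.00)
P4 → Magenta (d²=706395497.00)
P5 → Magenta (d²=77979029.00)
P6 → Green (d²=399562025.00)
P7 → Teal (d²=460296965.00)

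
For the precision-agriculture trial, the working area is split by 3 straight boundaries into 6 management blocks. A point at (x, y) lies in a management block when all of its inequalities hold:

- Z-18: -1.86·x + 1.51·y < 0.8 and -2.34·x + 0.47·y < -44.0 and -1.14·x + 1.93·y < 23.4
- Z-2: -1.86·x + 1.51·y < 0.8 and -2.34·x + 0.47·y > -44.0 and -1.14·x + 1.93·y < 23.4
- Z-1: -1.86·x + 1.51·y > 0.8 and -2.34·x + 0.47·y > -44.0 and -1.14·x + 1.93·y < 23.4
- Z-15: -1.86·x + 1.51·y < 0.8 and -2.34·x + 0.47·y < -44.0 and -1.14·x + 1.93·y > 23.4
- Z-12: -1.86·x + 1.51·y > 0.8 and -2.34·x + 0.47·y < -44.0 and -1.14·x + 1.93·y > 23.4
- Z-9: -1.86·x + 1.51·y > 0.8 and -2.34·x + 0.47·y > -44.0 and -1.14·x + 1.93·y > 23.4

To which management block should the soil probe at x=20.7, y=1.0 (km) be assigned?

-1.86·20.7 + 1.51·1.0 = -36.992, which is < 0.8
-2.34·20.7 + 0.47·1.0 = -47.968, which is < -44.0
-1.14·20.7 + 1.93·1.0 = -21.668, which is < 23.4
This sign pattern matches Z-18.

Z-18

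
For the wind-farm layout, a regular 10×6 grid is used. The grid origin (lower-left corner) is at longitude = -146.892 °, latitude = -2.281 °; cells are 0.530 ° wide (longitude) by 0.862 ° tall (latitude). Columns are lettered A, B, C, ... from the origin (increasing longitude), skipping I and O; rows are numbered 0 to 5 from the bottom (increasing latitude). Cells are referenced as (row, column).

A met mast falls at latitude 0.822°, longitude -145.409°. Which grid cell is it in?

Column index: ⌊(-145.409 − -146.892) / 0.530⌋ = ⌊2.798⌋ = 2 → column C
Row offset from origin: ⌊(0.822 − -2.281) / 0.862⌋ = ⌊3.600⌋ = 3 → row 3

(3, C)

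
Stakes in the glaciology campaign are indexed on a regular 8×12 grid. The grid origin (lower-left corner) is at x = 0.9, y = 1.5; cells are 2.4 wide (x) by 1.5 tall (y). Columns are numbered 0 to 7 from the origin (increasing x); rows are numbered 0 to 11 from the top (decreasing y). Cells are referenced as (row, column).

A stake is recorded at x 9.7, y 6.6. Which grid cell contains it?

Column index: ⌊(9.7 − 0.9) / 2.4⌋ = ⌊3.667⌋ = 3
Row offset from origin: ⌊(6.6 − 1.5) / 1.5⌋ = ⌊3.400⌋ = 3 → row 8 (counted from top)

(8, 3)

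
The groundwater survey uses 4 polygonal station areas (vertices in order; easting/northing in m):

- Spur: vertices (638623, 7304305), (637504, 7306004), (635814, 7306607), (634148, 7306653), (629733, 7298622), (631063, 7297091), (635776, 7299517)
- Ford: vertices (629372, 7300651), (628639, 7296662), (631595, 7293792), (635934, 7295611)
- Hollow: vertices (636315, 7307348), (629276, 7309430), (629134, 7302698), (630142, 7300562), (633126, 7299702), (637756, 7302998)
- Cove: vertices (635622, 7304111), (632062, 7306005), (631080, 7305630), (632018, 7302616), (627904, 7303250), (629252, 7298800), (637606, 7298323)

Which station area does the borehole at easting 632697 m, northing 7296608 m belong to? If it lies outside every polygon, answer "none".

Cast a ray rightward from (632697, 7296608). For each polygon, the edges (by vertex number in listed order) whose endpoints lie on opposite sides of northing = 7296608, where each meets that height, and whether that is right or left of the point:
Spur: no edge straddles that height → 0 crossings.
Ford: 2–3 at easting≈628694.6 (left), 4–1 at easting≈634635.9 (right) → 1 crossing.
Hollow: no edge straddles that height → 0 crossings.
Cove: no edge straddles that height → 0 crossings.
Only Ford has an odd count, so the point is inside Ford.

Ford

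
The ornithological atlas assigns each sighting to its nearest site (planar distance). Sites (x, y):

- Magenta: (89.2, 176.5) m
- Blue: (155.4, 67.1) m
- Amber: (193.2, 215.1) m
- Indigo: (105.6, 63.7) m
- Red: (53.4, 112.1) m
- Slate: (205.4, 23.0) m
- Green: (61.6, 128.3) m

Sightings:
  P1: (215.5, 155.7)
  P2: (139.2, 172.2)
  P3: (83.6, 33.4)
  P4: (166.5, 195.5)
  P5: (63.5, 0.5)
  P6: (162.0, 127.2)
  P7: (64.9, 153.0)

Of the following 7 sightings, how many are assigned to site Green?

P1 → Amber
P2 → Magenta
P3 → Indigo
P4 → Amber
P5 → Indigo
P6 → Blue
P7 → Green
1 of the 7 goes to Green.

1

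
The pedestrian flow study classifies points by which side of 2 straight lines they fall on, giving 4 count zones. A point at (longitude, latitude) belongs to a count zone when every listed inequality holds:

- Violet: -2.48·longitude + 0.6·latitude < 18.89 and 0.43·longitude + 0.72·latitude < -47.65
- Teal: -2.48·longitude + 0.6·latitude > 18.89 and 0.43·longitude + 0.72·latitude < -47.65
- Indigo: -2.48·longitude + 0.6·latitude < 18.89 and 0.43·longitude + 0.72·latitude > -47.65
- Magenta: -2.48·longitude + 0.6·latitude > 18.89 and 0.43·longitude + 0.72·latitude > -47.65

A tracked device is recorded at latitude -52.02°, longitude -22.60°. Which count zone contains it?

-2.48·-22.60 + 0.6·-52.02 = 24.836, which is > 18.89
0.43·-22.60 + 0.72·-52.02 = -47.172, which is > -47.65
This sign pattern matches Magenta.

Magenta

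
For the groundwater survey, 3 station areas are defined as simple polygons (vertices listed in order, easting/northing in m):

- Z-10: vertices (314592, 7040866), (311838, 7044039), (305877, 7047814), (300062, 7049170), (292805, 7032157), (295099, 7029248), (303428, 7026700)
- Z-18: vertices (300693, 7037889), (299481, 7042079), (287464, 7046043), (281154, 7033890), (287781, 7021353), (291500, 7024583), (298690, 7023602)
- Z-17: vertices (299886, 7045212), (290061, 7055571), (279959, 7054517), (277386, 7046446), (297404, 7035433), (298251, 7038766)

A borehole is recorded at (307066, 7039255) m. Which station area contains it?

Cast a ray rightward from (307066, 7039255). For each polygon, the edges (by vertex number in listed order) whose endpoints lie on opposite sides of northing = 7039255, where each meets that height, and whether that is right or left of the point:
Z-10: 4–5 at easting≈295832.7 (left), 7–1 at easting≈313322.4 (right) → 1 crossing.
Z-18: 1–2 at easting≈300297.9 (left), 3–4 at easting≈283939.6 (left) → 0 crossings.
Z-17: 4–5 at easting≈290456.9 (left), 6–1 at easting≈298375.0 (left) → 0 crossings.
Only Z-10 has an odd count, so the point is inside Z-10.

Z-10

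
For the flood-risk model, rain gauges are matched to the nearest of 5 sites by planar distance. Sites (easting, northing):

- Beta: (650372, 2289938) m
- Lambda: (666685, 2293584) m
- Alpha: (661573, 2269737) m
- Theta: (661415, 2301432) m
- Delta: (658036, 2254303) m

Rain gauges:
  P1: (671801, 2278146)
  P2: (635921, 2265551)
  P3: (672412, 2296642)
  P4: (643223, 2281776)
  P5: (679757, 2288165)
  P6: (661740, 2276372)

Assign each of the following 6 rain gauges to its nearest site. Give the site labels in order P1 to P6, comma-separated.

P1 → Alpha (d²=175323265.00)
P2 → Delta (d²=615590729.00)
P3 → Lambda (d²=42149893.00)
P4 → Beta (d²=117726445.00)
P5 → Lambda (d²=200242745.00)
P6 → Alpha (d²=44051114.00)

Alpha, Delta, Lambda, Beta, Lambda, Alpha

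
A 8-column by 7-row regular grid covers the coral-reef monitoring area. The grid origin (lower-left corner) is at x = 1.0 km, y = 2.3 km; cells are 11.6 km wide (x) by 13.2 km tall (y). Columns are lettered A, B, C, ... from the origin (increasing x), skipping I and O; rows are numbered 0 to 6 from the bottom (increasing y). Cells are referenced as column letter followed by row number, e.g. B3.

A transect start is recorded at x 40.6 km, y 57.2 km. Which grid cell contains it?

D4

Column index: ⌊(40.6 − 1.0) / 11.6⌋ = ⌊3.414⌋ = 3 → column D
Row offset from origin: ⌊(57.2 − 2.3) / 13.2⌋ = ⌊4.159⌋ = 4 → row 4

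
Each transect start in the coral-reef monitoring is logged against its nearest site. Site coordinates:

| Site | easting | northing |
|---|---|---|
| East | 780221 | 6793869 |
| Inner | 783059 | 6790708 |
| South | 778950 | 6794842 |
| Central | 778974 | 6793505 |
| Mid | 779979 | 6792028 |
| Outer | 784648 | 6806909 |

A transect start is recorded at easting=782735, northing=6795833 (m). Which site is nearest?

East

Squared distances to each site:
East: 10177492.000; Inner: 26370601.000; South: 15308306.000; Central: 19564705.000; Mid: 22073561.000; Outer: 126337345.000.
Minimum at East.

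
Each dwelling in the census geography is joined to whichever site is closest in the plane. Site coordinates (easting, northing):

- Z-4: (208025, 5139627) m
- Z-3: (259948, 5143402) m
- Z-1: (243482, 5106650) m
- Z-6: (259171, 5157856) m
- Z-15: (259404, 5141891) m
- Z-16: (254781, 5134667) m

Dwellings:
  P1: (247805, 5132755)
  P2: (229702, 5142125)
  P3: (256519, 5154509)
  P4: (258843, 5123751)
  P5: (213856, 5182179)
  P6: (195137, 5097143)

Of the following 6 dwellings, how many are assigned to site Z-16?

2

P1 → Z-16
P2 → Z-4
P3 → Z-6
P4 → Z-16
P5 → Z-4
P6 → Z-4
2 of the 6 go to Z-16.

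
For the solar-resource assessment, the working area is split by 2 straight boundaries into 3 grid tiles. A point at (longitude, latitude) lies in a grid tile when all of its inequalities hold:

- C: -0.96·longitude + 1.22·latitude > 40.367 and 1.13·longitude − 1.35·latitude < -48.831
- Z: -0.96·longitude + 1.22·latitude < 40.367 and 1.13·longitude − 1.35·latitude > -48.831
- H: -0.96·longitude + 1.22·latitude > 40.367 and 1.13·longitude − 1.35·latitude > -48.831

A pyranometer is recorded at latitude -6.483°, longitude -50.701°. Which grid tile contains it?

-0.96·-50.701 + 1.22·-6.483 = 40.764, which is > 40.367
1.13·-50.701 − 1.35·-6.483 = -48.540, which is > -48.831
This sign pattern matches H.

H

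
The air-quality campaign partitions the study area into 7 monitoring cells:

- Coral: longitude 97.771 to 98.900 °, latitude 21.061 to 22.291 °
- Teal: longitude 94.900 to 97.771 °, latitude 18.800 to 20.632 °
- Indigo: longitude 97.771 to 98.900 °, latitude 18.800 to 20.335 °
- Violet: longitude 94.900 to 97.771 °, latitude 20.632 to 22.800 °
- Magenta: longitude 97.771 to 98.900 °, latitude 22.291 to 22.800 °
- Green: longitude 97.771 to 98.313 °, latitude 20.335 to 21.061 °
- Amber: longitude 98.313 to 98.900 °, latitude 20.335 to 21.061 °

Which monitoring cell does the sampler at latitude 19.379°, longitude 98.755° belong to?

Indigo

The point has longitude = 98.755 and latitude = 19.379.
Only Indigo satisfies 97.771 ≤ longitude ≤ 98.900 and 18.800 ≤ latitude ≤ 20.335.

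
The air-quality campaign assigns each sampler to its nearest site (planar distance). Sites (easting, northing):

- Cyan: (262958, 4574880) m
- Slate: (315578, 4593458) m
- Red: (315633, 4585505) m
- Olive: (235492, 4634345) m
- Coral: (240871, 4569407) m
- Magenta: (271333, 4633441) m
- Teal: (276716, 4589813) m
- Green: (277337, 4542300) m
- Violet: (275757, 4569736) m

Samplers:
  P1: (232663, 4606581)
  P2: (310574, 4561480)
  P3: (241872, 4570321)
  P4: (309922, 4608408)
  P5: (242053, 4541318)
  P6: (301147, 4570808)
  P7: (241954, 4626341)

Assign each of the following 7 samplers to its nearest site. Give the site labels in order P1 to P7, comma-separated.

Olive, Red, Coral, Slate, Coral, Red, Olive

P1 → Olive (d²=778842937.00)
P2 → Red (d²=602794106.00)
P3 → Coral (d²=1837397.00)
P4 → Slate (d²=255492836.00)
P5 → Coral (d²=790389045.00)
P6 → Red (d²=425846005.00)
P7 → Olive (d²=105821460.00)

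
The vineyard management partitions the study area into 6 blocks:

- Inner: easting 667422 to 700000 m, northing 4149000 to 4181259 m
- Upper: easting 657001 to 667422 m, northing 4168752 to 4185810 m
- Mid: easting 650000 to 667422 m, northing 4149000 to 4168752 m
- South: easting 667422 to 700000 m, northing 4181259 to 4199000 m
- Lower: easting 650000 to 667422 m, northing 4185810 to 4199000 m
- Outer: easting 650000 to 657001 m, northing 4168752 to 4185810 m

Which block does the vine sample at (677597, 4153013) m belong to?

The point has easting = 677597 and northing = 4153013.
Only Inner satisfies 667422 ≤ easting ≤ 700000 and 4149000 ≤ northing ≤ 4181259.

Inner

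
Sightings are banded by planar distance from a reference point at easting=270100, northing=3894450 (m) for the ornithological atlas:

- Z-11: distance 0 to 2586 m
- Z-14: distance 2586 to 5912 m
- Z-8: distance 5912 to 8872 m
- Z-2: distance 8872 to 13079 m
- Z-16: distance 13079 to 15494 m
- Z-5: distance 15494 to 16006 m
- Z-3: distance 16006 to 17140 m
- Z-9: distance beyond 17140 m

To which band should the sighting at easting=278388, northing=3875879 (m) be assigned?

Z-9

Distance = √((278388−270100)² + (3875879−3894450)²) = √(68690944.000 + 344882041.000) = 20336.494 m.
17140 ≤ 20336.494 < ∞ → Z-9.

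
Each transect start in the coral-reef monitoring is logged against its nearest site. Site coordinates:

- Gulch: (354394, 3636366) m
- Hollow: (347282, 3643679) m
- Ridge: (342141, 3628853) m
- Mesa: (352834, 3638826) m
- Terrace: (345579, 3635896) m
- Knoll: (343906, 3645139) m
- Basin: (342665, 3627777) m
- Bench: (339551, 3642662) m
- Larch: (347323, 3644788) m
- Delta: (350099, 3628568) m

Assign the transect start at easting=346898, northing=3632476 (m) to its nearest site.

Squared distances to each site:
Gulch: 71322116.000; Hollow: 125654665.000; Ridge: 35755178.000; Mesa: 75558596.000; Terrace: 13436161.000; Knoll: 169303633.000; Basin: 39998890.000; Bench: 157733005.000; Larch: 151765969.000; Delta: 25518865.000.
Minimum at Terrace.

Terrace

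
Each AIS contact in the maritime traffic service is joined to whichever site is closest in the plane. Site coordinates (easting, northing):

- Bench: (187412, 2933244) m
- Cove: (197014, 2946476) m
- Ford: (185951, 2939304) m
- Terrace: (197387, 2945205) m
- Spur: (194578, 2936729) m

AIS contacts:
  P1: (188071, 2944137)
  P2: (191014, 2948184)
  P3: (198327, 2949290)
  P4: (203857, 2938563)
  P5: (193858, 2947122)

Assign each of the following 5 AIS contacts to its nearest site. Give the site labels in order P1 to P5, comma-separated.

P1 → Ford (d²=27852289.00)
P2 → Cove (d²=38917264.00)
P3 → Cove (d²=9642565.00)
P4 → Terrace (d²=85977064.00)
P5 → Cove (d²=10377652.00)

Ford, Cove, Cove, Terrace, Cove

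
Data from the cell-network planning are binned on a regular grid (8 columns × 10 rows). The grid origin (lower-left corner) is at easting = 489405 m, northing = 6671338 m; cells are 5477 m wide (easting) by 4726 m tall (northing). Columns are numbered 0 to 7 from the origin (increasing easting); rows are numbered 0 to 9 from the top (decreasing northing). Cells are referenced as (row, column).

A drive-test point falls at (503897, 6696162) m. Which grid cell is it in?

Column index: ⌊(503897 − 489405) / 5477⌋ = ⌊2.646⌋ = 2
Row offset from origin: ⌊(6696162 − 6671338) / 4726⌋ = ⌊5.253⌋ = 5 → row 4 (counted from top)

(4, 2)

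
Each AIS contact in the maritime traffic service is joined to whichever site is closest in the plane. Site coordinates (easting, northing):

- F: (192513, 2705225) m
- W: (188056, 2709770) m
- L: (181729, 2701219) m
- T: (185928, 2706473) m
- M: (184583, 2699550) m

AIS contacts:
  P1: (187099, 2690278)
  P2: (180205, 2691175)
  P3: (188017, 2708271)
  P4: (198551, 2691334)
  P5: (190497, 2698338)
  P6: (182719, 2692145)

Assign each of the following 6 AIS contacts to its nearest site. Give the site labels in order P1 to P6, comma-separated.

P1 → M (d²=92300240.00)
P2 → M (d²=89307509.00)
P3 → W (d²=2248522.00)
P4 → F (d²=229417325.00)
P5 → M (d²=36444340.00)
P6 → M (d²=58308521.00)

M, M, W, F, M, M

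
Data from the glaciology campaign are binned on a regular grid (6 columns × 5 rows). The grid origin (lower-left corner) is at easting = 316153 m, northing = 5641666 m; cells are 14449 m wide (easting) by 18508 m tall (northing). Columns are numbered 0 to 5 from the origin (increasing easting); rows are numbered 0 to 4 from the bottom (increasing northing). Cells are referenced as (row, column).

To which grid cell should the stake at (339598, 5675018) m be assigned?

(1, 1)

Column index: ⌊(339598 − 316153) / 14449⌋ = ⌊1.623⌋ = 1
Row offset from origin: ⌊(5675018 − 5641666) / 18508⌋ = ⌊1.802⌋ = 1 → row 1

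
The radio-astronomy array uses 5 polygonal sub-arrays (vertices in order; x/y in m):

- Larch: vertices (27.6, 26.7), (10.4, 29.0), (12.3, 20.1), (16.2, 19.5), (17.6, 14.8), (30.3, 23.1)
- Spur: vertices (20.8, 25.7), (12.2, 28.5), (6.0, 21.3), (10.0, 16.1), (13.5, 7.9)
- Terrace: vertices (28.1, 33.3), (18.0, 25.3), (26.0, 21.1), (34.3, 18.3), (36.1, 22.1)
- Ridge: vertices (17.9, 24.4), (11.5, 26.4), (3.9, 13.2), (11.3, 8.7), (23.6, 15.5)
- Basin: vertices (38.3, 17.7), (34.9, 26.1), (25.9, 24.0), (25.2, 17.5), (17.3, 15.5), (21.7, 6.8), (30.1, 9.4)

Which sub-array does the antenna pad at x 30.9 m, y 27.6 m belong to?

Terrace

Cast a ray rightward from (30.9, 27.6). For each polygon, the edges (by vertex number in listed order) whose endpoints lie on opposite sides of y = 27.6, where each meets that height, and whether that is right or left of the point:
Larch: 1–2 at x≈20.87 (left), 2–3 at x≈10.70 (left) → 0 crossings.
Spur: 1–2 at x≈14.96 (left), 2–3 at x≈11.43 (left) → 0 crossings.
Terrace: 1–2 at x≈20.90 (left), 5–1 at x≈32.17 (right) → 1 crossing.
Ridge: no edge straddles that height → 0 crossings.
Basin: no edge straddles that height → 0 crossings.
Only Terrace has an odd count, so the point is inside Terrace.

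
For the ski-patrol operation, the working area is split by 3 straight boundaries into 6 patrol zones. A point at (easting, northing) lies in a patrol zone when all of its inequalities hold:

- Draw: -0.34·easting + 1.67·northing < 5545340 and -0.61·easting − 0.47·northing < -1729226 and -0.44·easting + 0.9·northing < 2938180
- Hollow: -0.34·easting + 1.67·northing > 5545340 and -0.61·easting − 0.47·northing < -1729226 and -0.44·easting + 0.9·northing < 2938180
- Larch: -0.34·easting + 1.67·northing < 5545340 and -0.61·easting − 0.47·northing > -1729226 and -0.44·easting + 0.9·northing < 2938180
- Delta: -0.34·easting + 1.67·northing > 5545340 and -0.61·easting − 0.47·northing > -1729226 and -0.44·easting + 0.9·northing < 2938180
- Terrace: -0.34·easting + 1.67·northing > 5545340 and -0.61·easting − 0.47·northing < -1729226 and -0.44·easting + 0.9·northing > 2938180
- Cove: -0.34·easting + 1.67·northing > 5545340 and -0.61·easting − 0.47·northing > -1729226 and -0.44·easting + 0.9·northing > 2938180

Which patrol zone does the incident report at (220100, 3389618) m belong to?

-0.34·220100 + 1.67·3389618 = 5585828.060, which is > 5545340
-0.61·220100 − 0.47·3389618 = -1727381.460, which is > -1729226
-0.44·220100 + 0.9·3389618 = 2953812.200, which is > 2938180
This sign pattern matches Cove.

Cove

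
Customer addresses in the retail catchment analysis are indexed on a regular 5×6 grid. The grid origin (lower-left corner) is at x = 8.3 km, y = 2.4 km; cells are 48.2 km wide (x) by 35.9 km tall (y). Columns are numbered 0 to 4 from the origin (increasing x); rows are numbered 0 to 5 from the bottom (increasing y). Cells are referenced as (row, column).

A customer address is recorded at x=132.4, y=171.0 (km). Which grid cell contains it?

(4, 2)

Column index: ⌊(132.4 − 8.3) / 48.2⌋ = ⌊2.575⌋ = 2
Row offset from origin: ⌊(171.0 − 2.4) / 35.9⌋ = ⌊4.696⌋ = 4 → row 4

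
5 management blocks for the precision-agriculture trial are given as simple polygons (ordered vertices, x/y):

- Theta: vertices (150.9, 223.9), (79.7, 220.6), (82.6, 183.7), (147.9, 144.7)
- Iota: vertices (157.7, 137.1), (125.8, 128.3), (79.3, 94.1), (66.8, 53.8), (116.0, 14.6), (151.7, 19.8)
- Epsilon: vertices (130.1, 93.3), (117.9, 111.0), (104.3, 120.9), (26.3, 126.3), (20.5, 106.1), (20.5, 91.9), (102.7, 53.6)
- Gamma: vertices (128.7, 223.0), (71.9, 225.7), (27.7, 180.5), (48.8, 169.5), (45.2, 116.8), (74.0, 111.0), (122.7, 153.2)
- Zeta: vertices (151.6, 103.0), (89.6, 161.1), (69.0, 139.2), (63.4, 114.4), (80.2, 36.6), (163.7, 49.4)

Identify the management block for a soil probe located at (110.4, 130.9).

Cast a ray rightward from (110.4, 130.9). For each polygon, the edges (by vertex number in listed order) whose endpoints lie on opposite sides of y = 130.9, where each meets that height, and whether that is right or left of the point:
Theta: no edge straddles that height → 0 crossings.
Iota: 1–2 at x≈135.22 (right), 6–1 at x≈157.38 (right) → 2 crossings.
Epsilon: no edge straddles that height → 0 crossings.
Gamma: 4–5 at x≈46.16 (left), 6–7 at x≈96.97 (left) → 0 crossings.
Zeta: 1–2 at x≈121.83 (right), 3–4 at x≈67.13 (left) → 1 crossing.
Only Zeta has an odd count, so the point is inside Zeta.

Zeta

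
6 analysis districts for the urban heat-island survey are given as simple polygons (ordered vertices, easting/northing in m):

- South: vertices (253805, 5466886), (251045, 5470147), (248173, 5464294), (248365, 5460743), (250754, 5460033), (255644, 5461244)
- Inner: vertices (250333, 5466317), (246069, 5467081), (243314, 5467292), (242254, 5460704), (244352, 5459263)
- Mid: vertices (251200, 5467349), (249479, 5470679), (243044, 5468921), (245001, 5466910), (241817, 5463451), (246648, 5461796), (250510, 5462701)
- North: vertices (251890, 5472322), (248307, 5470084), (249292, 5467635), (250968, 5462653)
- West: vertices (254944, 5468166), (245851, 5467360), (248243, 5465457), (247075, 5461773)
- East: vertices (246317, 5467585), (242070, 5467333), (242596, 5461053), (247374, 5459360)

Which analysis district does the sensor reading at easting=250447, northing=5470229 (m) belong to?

North

Cast a ray rightward from (250447, 5470229). For each polygon, the edges (by vertex number in listed order) whose endpoints lie on opposite sides of northing = 5470229, where each meets that height, and whether that is right or left of the point:
South: no edge straddles that height → 0 crossings.
Inner: no edge straddles that height → 0 crossings.
Mid: 1–2 at easting≈249711.6 (left), 2–3 at easting≈247831.8 (left) → 0 crossings.
North: 1–2 at easting≈248539.1 (left), 4–1 at easting≈251690.4 (right) → 1 crossing.
West: no edge straddles that height → 0 crossings.
East: no edge straddles that height → 0 crossings.
Only North has an odd count, so the point is inside North.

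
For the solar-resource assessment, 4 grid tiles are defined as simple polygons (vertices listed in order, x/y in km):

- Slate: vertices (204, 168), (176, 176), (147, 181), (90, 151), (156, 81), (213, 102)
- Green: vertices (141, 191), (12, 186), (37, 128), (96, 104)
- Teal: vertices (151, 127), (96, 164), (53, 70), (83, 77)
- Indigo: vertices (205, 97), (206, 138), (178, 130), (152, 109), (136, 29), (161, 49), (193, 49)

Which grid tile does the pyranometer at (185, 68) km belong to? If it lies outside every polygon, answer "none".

Cast a ray rightward from (185, 68). For each polygon, the edges (by vertex number in listed order) whose endpoints lie on opposite sides of y = 68, where each meets that height, and whether that is right or left of the point:
Slate: no edge straddles that height → 0 crossings.
Green: no edge straddles that height → 0 crossings.
Teal: no edge straddles that height → 0 crossings.
Indigo: 4–5 at x≈143.8 (left), 7–1 at x≈197.8 (right) → 1 crossing.
Only Indigo has an odd count, so the point is inside Indigo.

Indigo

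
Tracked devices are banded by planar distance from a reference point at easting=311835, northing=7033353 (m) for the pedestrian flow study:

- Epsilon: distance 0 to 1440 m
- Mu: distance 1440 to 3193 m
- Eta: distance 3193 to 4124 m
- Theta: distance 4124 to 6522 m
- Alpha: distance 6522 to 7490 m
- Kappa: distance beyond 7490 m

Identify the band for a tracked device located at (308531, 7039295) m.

Distance = √((308531−311835)² + (7039295−7033353)²) = √(10916416.000 + 35307364.000) = 6798.807 m.
6522 ≤ 6798.807 < 7490 → Alpha.

Alpha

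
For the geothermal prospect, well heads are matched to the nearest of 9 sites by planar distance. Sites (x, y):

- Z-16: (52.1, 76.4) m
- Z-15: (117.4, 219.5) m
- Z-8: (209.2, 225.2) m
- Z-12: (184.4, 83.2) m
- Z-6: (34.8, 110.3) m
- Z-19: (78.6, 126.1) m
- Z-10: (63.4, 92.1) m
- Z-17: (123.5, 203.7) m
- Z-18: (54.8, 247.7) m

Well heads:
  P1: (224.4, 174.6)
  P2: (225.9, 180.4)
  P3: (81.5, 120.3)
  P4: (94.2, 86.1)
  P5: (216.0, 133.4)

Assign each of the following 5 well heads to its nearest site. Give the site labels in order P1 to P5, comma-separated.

P1 → Z-8 (d²=2791.40)
P2 → Z-8 (d²=2285.93)
P3 → Z-19 (d²=42.05)
P4 → Z-10 (d²=984.64)
P5 → Z-12 (d²=3518.60)

Z-8, Z-8, Z-19, Z-10, Z-12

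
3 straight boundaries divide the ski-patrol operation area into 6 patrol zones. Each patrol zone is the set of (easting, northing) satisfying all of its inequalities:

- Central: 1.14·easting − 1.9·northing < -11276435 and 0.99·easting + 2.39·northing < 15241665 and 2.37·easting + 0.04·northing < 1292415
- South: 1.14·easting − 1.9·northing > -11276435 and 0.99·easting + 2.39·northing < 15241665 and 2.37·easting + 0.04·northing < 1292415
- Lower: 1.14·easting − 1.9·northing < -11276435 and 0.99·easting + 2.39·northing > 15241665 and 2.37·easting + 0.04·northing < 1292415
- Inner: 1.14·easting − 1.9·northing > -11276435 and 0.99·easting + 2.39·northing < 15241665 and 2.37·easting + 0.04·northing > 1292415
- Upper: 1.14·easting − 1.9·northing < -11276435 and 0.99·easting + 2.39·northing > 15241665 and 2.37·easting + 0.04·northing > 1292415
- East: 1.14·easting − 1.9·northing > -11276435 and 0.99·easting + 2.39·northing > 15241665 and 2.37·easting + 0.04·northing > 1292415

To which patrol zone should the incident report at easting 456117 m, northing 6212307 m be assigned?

1.14·456117 − 1.9·6212307 = -11283409.920, which is < -11276435
0.99·456117 + 2.39·6212307 = 15298969.560, which is > 15241665
2.37·456117 + 0.04·6212307 = 1329489.570, which is > 1292415
This sign pattern matches Upper.

Upper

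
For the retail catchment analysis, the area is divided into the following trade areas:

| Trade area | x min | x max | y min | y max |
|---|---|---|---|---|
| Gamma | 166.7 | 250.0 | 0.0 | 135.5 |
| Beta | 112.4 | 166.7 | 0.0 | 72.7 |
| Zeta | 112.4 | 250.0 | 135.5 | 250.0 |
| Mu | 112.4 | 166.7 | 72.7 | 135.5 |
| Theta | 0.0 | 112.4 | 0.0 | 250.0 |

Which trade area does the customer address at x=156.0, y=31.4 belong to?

The point has x = 156.0 and y = 31.4.
Only Beta satisfies 112.4 ≤ x ≤ 166.7 and 0.0 ≤ y ≤ 72.7.

Beta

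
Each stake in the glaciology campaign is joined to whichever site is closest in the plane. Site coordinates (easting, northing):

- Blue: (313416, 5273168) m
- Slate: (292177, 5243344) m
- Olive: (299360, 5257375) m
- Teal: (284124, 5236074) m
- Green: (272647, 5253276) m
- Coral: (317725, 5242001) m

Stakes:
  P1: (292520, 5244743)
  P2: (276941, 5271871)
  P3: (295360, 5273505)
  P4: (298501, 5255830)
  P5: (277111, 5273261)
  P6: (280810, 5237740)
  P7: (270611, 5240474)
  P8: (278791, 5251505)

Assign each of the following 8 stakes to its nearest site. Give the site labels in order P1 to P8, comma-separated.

Slate, Green, Olive, Olive, Green, Teal, Green, Green

P1 → Slate (d²=2074850.00)
P2 → Green (d²=364212461.00)
P3 → Olive (d²=276176900.00)
P4 → Olive (d²=3124906.00)
P5 → Green (d²=419327521.00)
P6 → Teal (d²=13758152.00)
P7 → Green (d²=168036500.00)
P8 → Green (d²=40885177.00)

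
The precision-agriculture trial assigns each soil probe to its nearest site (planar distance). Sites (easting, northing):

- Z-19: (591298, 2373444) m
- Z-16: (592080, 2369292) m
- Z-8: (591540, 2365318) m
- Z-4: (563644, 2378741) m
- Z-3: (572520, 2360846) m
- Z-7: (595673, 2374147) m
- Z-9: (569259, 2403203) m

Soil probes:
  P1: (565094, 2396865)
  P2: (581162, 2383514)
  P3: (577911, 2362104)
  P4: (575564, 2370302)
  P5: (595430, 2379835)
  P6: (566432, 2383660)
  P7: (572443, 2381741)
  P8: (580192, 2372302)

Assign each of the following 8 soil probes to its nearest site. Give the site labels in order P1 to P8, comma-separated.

Z-9, Z-19, Z-3, Z-3, Z-7, Z-4, Z-4, Z-19

P1 → Z-9 (d²=57517469.00)
P2 → Z-19 (d²=204143396.00)
P3 → Z-3 (d²=30645445.00)
P4 → Z-3 (d²=98681872.00)
P5 → Z-7 (d²=32412393.00)
P6 → Z-4 (d²=31969505.00)
P7 → Z-4 (d²=86422401.00)
P8 → Z-19 (d²=124647400.00)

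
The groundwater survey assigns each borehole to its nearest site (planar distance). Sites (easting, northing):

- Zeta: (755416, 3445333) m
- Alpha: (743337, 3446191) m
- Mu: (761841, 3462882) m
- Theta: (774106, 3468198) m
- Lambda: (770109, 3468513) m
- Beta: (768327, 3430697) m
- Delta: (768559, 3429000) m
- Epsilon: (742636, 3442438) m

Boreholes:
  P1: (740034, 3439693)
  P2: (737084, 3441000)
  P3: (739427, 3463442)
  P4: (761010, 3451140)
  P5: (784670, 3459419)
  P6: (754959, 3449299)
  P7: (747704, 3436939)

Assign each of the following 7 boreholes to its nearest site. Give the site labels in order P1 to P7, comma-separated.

Epsilon, Epsilon, Alpha, Zeta, Theta, Zeta, Epsilon

P1 → Epsilon (d²=14305429.00)
P2 → Epsilon (d²=32892548.00)
P3 → Alpha (d²=312885101.00)
P4 → Zeta (d²=65014085.00)
P5 → Theta (d²=188668937.00)
P6 → Zeta (d²=15938005.00)
P7 → Epsilon (d²=55923625.00)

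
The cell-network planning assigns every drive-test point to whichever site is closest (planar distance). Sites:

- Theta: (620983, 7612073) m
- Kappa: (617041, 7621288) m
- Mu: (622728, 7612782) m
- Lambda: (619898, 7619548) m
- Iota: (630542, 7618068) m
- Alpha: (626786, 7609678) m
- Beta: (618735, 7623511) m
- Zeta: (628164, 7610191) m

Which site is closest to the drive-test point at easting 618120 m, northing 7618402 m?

Lambda

Squared distances to each site:
Theta: 48253010.000; Kappa: 9493237.000; Mu: 52818064.000; Lambda: 4474600.000; Iota: 154417640.000; Alpha: 151207732.000; Beta: 26480106.000; Zeta: 168302457.000.
Minimum at Lambda.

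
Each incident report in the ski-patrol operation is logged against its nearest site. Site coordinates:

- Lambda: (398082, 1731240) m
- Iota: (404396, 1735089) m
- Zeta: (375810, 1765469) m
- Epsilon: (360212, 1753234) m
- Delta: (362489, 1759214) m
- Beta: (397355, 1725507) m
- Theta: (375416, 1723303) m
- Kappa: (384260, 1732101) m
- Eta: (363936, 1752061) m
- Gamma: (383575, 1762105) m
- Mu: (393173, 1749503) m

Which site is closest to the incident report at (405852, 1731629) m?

Iota

Squared distances to each site:
Lambda: 60524221.000; Iota: 14091536.000; Zeta: 2047667364.000; Epsilon: 2549785625.000; Delta: 2641281994.000; Beta: 109677893.000; Theta: 995672372.000; Kappa: 466437248.000; Eta: 2174417680.000; Gamma: 1425051305.000; Mu: 480236917.000.
Minimum at Iota.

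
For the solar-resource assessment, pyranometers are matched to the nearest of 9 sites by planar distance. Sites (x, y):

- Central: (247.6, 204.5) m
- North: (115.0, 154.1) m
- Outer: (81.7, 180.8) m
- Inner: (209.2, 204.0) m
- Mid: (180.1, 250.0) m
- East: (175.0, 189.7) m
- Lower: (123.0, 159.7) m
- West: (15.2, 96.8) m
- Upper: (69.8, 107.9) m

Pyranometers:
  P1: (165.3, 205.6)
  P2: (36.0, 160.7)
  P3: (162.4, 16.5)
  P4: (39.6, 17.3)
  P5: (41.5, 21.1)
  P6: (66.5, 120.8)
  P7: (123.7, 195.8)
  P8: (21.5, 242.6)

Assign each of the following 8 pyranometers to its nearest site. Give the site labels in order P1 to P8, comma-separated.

P1 → East (d²=346.90)
P2 → Outer (d²=2492.50)
P3 → Upper (d²=16928.72)
P4 → West (d²=6915.61)
P5 → West (d²=6422.18)
P6 → Upper (d²=177.30)
P7 → Lower (d²=1303.70)
P8 → Outer (d²=7443.28)

East, Outer, Upper, West, West, Upper, Lower, Outer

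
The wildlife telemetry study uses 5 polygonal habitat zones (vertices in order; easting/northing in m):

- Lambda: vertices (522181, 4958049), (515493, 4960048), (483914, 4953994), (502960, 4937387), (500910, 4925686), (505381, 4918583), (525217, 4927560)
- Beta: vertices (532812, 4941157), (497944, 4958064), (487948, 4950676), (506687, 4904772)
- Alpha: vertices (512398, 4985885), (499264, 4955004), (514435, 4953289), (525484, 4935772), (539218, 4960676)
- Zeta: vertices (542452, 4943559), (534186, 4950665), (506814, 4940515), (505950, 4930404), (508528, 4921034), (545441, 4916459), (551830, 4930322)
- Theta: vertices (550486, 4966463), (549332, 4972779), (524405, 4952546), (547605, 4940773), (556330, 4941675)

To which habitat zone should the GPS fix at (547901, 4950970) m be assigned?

Theta

Cast a ray rightward from (547901, 4950970). For each polygon, the edges (by vertex number in listed order) whose endpoints lie on opposite sides of northing = 4950970, where each meets that height, and whether that is right or left of the point:
Lambda: 3–4 at easting≈487382.1 (left), 7–1 at easting≈522885.9 (left) → 0 crossings.
Beta: 1–2 at easting≈512574.2 (left), 2–3 at easting≈488345.8 (left) → 0 crossings.
Alpha: 3–4 at easting≈515897.7 (left), 4–5 at easting≈533865.4 (left) → 0 crossings.
Zeta: no edge straddles that height → 0 crossings.
Theta: 3–4 at easting≈527510.7 (left), 5–1 at easting≈554138.6 (right) → 1 crossing.
Only Theta has an odd count, so the point is inside Theta.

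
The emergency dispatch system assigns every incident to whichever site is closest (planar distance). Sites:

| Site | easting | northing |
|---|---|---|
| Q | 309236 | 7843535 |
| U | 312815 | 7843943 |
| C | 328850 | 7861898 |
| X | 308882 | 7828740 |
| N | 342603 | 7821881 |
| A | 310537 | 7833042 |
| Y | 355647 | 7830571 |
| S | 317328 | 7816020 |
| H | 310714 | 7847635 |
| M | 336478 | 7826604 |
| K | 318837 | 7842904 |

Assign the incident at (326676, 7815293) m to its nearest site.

S

Squared distances to each site:
Q: 1101764164.000; U: 1012949821.000; C: 2176752301.000; X: 497448245.000; N: 297071073.000; A: 575494322.000; Y: 1072736125.000; S: 87913633.000; H: 1300790408.000; M: 224017925.000; K: 823817242.000.
Minimum at S.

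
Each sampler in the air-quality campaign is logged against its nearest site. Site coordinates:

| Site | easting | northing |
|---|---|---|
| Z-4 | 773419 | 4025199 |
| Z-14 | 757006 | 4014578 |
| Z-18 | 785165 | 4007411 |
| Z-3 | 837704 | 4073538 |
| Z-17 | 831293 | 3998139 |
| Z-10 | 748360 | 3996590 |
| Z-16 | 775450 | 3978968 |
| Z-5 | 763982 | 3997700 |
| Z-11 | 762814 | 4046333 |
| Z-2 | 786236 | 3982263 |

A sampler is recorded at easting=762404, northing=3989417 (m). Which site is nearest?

Squared distances to each site:
Z-4: 1401681749.000; Z-14: 662214325.000; Z-18: 841847157.000; Z-3: 12746432641.000; Z-17: 4821767605.000; Z-10: 248685865.000; Z-16: 279379717.000; Z-5: 71098173.000; Z-11: 3239599156.000; Z-2: 619143940.000.
Minimum at Z-5.

Z-5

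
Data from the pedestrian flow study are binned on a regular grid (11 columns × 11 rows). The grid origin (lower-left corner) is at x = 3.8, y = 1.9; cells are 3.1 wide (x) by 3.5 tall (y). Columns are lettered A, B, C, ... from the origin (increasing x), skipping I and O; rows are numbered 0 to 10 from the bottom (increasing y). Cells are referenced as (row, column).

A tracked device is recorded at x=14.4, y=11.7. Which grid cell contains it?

(2, D)

Column index: ⌊(14.4 − 3.8) / 3.1⌋ = ⌊3.419⌋ = 3 → column D
Row offset from origin: ⌊(11.7 − 1.9) / 3.5⌋ = ⌊2.800⌋ = 2 → row 2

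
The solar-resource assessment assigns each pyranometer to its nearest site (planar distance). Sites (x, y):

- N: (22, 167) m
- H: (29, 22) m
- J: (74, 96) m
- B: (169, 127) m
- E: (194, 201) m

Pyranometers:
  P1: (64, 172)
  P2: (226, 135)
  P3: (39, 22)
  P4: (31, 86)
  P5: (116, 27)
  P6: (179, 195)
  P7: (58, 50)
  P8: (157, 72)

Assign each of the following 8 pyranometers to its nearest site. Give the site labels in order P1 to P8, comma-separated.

N, B, H, J, J, E, H, B

P1 → N (d²=1789.00)
P2 → B (d²=3313.00)
P3 → H (d²=100.00)
P4 → J (d²=1949.00)
P5 → J (d²=6525.00)
P6 → E (d²=261.00)
P7 → H (d²=1625.00)
P8 → B (d²=3169.00)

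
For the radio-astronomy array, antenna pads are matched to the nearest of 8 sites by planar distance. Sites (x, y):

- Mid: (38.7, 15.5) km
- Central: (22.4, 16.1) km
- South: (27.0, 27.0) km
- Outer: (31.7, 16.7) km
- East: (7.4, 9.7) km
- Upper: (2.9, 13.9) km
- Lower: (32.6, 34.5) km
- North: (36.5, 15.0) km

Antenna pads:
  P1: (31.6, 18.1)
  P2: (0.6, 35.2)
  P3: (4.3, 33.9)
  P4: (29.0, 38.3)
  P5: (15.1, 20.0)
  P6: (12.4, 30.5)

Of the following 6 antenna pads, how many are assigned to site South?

P1 → Outer
P2 → Upper
P3 → Upper
P4 → Lower
P5 → Central
P6 → South
1 of the 6 goes to South.

1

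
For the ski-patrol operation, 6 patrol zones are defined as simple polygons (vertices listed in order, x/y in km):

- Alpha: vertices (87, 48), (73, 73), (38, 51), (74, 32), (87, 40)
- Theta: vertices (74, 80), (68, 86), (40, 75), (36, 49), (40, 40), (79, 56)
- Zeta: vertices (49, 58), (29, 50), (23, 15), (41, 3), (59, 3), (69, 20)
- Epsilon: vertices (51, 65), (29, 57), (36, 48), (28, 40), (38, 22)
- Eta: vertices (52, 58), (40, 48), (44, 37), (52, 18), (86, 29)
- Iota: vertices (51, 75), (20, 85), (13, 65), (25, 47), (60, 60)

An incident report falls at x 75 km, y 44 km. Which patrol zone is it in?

Cast a ray rightward from (75, 44). For each polygon, the edges (by vertex number in listed order) whose endpoints lie on opposite sides of y = 44, where each meets that height, and whether that is right or left of the point:
Alpha: 3–4 at x≈51.3 (left), 5–1 at x≈87.0 (right) → 1 crossing.
Theta: 4–5 at x≈38.2 (left), 5–6 at x≈49.8 (left) → 0 crossings.
Zeta: 2–3 at x≈28.0 (left), 6–1 at x≈56.4 (left) → 0 crossings.
Epsilon: 3–4 at x≈32.0 (left), 5–1 at x≈44.7 (left) → 0 crossings.
Eta: 2–3 at x≈41.5 (left), 5–1 at x≈68.4 (left) → 0 crossings.
Iota: no edge straddles that height → 0 crossings.
Only Alpha has an odd count, so the point is inside Alpha.

Alpha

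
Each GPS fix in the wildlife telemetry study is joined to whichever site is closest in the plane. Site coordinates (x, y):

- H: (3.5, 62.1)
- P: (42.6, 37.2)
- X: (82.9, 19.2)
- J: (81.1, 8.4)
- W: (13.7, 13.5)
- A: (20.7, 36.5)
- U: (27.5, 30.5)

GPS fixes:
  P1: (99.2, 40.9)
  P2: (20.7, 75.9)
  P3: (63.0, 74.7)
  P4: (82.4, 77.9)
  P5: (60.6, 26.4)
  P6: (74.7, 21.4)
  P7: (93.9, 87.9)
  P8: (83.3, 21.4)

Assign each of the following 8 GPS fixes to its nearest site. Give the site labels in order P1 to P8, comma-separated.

P1 → X (d²=736.58)
P2 → H (d²=486.28)
P3 → P (d²=1822.41)
P4 → P (d²=3240.53)
P5 → P (d²=440.64)
P6 → X (d²=72.08)
P7 → X (d²=4840.69)
P8 → X (d²=5.00)

X, H, P, P, P, X, X, X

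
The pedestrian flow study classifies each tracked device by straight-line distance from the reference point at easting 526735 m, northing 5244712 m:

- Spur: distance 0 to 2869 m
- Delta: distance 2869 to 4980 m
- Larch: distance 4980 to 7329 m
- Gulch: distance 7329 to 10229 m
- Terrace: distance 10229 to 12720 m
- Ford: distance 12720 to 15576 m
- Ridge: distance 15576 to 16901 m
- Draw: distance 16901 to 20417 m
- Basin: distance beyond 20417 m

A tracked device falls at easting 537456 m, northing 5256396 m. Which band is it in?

Ridge

Distance = √((537456−526735)² + (5256396−5244712)²) = √(114939841.000 + 136515856.000) = 15857.355 m.
15576 ≤ 15857.355 < 16901 → Ridge.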